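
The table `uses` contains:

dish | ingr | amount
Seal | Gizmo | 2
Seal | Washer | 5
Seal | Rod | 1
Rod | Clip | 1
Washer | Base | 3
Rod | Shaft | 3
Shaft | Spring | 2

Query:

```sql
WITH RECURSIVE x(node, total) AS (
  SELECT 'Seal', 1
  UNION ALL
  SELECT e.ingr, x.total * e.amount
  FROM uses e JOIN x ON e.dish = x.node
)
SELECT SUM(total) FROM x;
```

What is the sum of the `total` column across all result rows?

34

Base: (Seal, total=1).
Iteration 1: components of {Seal} -> Gizmo = 1*2 = 2, Rod = 1*1 = 1, Washer = 1*5 = 5.
Iteration 2: components of {Gizmo,Rod,Washer} -> Base = 5*3 = 15, Clip = 1*1 = 1, Shaft = 1*3 = 3.
Iteration 3: components of {Base,Clip,Shaft} -> Spring = 3*2 = 6.
Iteration 4: no further components; recursion stops.
SUM(total) = 1 + 2 + 5 + 1 + 15 + 1 + 3 + 6 = 34.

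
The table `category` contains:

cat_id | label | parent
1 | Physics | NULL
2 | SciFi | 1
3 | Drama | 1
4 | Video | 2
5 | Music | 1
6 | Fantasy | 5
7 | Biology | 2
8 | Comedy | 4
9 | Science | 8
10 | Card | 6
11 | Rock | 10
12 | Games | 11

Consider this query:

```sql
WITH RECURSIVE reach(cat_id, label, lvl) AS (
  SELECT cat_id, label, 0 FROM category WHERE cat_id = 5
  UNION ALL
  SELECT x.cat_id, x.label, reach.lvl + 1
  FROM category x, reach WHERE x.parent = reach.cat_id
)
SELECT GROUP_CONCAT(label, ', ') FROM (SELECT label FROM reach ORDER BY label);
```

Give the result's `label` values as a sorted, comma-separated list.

Base: cat_id=5 (Music) at lvl 0.
Iteration 1: rows with parent in {5} -> Fantasy (id 6, lvl 1).
Iteration 2: rows with parent in {6} -> Card (id 10, lvl 2).
Iteration 3: rows with parent in {10} -> Rock (id 11, lvl 3).
Iteration 4: rows with parent in {11} -> Games (id 12, lvl 4).
Iteration 5: no rows with parent in {12}; recursion stops.

Card, Fantasy, Games, Music, Rock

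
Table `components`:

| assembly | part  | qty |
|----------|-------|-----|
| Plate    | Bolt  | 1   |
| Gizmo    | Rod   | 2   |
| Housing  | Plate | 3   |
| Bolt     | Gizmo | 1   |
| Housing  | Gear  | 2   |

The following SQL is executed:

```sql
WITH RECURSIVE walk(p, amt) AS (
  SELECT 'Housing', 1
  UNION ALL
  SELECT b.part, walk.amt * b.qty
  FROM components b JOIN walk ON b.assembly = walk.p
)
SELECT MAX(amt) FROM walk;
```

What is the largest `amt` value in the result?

Base: (Housing, amt=1).
Iteration 1: components of {Housing} -> Gear = 1*2 = 2, Plate = 1*3 = 3.
Iteration 2: components of {Gear,Plate} -> Bolt = 3*1 = 3.
Iteration 3: components of {Bolt} -> Gizmo = 3*1 = 3.
Iteration 4: components of {Gizmo} -> Rod = 3*2 = 6.
Iteration 5: no further components; recursion stops.
amt values: 1, 3, 2, 3, 3, 6; the maximum is 6.

6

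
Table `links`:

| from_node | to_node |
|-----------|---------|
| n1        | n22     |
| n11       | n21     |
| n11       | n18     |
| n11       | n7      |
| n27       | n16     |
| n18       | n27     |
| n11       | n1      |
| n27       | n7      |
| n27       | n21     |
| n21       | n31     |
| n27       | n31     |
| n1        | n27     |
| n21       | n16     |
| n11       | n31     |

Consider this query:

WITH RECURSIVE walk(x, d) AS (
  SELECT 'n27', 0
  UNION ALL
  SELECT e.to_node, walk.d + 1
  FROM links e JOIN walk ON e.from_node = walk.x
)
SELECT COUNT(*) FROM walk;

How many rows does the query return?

7

Base: (n27, d=0).
Iteration 1: edges from {n27} -> (n16, d=1), (n21, d=1), (n31, d=1), (n7, d=1).
Iteration 2: edges from {n16,n21,n31,n7} -> (n16, d=2), (n31, d=2).
Iteration 3: no outgoing edges from {n16,n31}; recursion stops.
Total rows emitted: 7.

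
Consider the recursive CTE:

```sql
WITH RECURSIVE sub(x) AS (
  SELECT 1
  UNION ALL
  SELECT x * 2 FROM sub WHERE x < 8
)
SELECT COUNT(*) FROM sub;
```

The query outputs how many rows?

4

Base: x=1.
Iteration 1: 1 < 8 holds -> x = 1 * 2 = 2.
Iteration 2: 2 < 8 holds -> x = 2 * 2 = 4.
Iteration 3: 4 < 8 holds -> x = 4 * 2 = 8.
Iteration 4: 8 < 8 fails; recursion stops.
Total rows emitted: 4.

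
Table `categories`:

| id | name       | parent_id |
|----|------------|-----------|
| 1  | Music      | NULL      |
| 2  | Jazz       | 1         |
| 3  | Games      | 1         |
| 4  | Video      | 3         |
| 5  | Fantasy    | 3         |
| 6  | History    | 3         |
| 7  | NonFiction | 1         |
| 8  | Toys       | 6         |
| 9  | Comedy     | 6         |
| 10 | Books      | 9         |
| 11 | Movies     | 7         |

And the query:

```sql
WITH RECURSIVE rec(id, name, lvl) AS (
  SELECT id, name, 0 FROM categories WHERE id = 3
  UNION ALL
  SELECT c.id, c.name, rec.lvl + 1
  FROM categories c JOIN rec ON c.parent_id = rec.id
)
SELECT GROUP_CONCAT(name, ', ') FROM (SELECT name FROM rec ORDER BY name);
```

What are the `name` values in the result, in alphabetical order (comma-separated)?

Books, Comedy, Fantasy, Games, History, Toys, Video

Base: id=3 (Games) at lvl 0.
Iteration 1: rows with parent_id in {3} -> Video (id 4, lvl 1), Fantasy (id 5, lvl 1), History (id 6, lvl 1).
Iteration 2: rows with parent_id in {4,5,6} -> Toys (id 8, lvl 2), Comedy (id 9, lvl 2).
Iteration 3: rows with parent_id in {8,9} -> Books (id 10, lvl 3).
Iteration 4: no rows with parent_id in {10}; recursion stops.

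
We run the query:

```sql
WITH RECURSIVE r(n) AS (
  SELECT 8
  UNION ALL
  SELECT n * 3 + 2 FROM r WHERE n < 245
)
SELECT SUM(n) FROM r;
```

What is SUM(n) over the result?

Base: n=8.
Iteration 1: 8 < 245 holds -> n = 8 * 3 + 2 = 26.
Iteration 2: 26 < 245 holds -> n = 26 * 3 + 2 = 80.
Iteration 3: 80 < 245 holds -> n = 80 * 3 + 2 = 242.
Iteration 4: 242 < 245 holds -> n = 242 * 3 + 2 = 728.
Iteration 5: 728 < 245 fails; recursion stops.
SUM(n) = 8 + 26 + 80 + 242 + 728 = 1084.

1084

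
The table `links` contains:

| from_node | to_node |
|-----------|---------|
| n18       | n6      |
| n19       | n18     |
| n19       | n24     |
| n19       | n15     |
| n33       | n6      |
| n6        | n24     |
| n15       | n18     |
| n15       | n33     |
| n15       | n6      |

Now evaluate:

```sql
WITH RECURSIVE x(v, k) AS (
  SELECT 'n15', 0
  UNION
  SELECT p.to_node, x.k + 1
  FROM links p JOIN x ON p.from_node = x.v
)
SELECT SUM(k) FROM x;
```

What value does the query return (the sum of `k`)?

Base: (n15, k=0).
Iteration 1: edges from {n15} -> (n18, k=1), (n33, k=1), (n6, k=1).
Iteration 2: edges from {n18,n33,n6} -> (n24, k=2), (n6, k=2). [UNION drops 1 duplicate row(s)]
Iteration 3: edges from {n24,n6} -> (n24, k=3).
Iteration 4: no outgoing edges from {n24}; recursion stops.
SUM(k) = 0 + 1 + 1 + 1 + 2 + 2 + 3 = 10.

10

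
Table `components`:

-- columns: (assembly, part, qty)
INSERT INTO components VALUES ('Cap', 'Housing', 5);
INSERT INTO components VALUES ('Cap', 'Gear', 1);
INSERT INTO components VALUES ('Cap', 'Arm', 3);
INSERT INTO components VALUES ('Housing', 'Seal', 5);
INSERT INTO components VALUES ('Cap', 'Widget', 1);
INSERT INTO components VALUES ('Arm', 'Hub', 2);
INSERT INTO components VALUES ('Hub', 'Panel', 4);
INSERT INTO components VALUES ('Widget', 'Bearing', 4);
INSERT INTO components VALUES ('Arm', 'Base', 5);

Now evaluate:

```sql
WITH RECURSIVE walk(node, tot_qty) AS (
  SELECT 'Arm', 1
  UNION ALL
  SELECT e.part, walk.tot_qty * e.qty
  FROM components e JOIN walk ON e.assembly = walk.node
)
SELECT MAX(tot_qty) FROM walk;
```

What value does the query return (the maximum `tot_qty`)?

Base: (Arm, tot_qty=1).
Iteration 1: components of {Arm} -> Base = 1*5 = 5, Hub = 1*2 = 2.
Iteration 2: components of {Base,Hub} -> Panel = 2*4 = 8.
Iteration 3: no further components; recursion stops.
tot_qty values: 1, 2, 5, 8; the maximum is 8.

8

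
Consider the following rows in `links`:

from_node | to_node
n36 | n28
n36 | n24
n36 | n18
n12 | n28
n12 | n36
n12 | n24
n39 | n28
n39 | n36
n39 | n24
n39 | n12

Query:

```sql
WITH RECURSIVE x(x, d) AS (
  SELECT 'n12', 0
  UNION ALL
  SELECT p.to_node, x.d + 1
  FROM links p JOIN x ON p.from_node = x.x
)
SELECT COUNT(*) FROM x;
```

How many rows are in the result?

7

Base: (n12, d=0).
Iteration 1: edges from {n12} -> (n24, d=1), (n28, d=1), (n36, d=1).
Iteration 2: edges from {n24,n28,n36} -> (n18, d=2), (n24, d=2), (n28, d=2).
Iteration 3: no outgoing edges from {n18,n24,n28}; recursion stops.
Total rows emitted: 7.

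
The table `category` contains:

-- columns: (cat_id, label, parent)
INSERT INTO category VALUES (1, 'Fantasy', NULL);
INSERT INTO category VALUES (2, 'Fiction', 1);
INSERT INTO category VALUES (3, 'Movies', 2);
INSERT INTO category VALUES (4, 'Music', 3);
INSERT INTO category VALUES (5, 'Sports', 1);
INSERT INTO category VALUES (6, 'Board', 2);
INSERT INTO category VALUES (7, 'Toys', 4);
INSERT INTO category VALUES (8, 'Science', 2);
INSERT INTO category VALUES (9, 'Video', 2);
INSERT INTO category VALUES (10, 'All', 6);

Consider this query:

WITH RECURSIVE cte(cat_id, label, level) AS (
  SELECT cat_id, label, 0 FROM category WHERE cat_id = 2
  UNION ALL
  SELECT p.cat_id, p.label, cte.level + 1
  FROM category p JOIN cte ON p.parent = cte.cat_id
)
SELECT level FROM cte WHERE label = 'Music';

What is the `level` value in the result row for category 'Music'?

Base: cat_id=2 (Fiction) at level 0.
Iteration 1: rows with parent in {2} -> Movies (id 3, level 1), Board (id 6, level 1), Science (id 8, level 1), Video (id 9, level 1).
Iteration 2: rows with parent in {3,6,8,9} -> Music (id 4, level 2), All (id 10, level 2).
Iteration 3: rows with parent in {4,10} -> Toys (id 7, level 3).
Iteration 4: no rows with parent in {7}; recursion stops.

2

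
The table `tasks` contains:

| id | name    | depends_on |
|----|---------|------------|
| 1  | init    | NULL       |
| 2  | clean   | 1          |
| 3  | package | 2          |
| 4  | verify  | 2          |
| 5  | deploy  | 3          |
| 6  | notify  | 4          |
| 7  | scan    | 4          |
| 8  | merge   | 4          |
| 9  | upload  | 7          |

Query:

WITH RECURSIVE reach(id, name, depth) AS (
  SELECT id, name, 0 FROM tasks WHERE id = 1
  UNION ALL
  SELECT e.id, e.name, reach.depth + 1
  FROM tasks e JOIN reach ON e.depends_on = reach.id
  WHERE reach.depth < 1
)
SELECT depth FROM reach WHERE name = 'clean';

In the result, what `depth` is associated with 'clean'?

Base: id=1 (init) at depth 0.
Iteration 1: rows with depends_on in {1} -> clean (id 2, depth 1).
Iteration 2: depth < 1 fails for all current rows; recursion stops.

1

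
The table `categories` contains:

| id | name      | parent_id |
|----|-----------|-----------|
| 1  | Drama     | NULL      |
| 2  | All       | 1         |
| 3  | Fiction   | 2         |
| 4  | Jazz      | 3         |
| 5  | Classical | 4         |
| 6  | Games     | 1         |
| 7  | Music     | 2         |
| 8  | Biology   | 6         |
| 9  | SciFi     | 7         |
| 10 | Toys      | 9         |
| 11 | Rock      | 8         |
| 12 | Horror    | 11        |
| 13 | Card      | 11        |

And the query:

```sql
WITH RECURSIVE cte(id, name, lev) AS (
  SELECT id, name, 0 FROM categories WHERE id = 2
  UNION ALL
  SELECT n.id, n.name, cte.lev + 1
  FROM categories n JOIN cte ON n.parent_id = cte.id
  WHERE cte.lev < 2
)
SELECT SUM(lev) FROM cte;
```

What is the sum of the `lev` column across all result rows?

Base: id=2 (All) at lev 0.
Iteration 1: rows with parent_id in {2} -> Fiction (id 3, lev 1), Music (id 7, lev 1).
Iteration 2: rows with parent_id in {3,7} -> Jazz (id 4, lev 2), SciFi (id 9, lev 2).
Iteration 3: lev < 2 fails for all current rows; recursion stops.
SUM(lev) = 0 + 1 + 1 + 2 + 2 = 6.

6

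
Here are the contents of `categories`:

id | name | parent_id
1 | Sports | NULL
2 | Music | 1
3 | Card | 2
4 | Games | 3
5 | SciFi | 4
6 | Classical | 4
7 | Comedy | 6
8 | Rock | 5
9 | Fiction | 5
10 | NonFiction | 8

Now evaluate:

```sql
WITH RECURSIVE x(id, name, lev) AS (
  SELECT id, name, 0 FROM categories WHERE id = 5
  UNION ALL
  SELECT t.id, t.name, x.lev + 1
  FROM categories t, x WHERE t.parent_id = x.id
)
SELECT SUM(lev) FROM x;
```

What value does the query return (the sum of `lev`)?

Base: id=5 (SciFi) at lev 0.
Iteration 1: rows with parent_id in {5} -> Rock (id 8, lev 1), Fiction (id 9, lev 1).
Iteration 2: rows with parent_id in {8,9} -> NonFiction (id 10, lev 2).
Iteration 3: no rows with parent_id in {10}; recursion stops.
SUM(lev) = 0 + 1 + 1 + 2 = 4.

4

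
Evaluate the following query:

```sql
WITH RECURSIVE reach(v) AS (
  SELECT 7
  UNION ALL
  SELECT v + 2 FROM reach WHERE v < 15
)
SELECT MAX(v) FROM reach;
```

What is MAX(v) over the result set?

15

Base: v=7.
Iteration 1: 7 < 15 holds -> v = 7 + 2 = 9.
Iteration 2: 9 < 15 holds -> v = 9 + 2 = 11.
Iteration 3: 11 < 15 holds -> v = 11 + 2 = 13.
Iteration 4: 13 < 15 holds -> v = 13 + 2 = 15.
Iteration 5: 15 < 15 fails; recursion stops.
v values: 7, 9, 11, 13, 15; the maximum is 15.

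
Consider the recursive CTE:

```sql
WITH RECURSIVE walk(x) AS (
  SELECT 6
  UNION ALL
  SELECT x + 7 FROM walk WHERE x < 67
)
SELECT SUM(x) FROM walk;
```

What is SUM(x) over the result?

Base: x=6.
Iteration 1: 6 < 67 holds -> x = 6 + 7 = 13.
Iteration 2: 13 < 67 holds -> x = 13 + 7 = 20.
Iteration 3: 20 < 67 holds -> x = 20 + 7 = 27.
Iteration 4: 27 < 67 holds -> x = 27 + 7 = 34.
Iteration 5: 34 < 67 holds -> x = 34 + 7 = 41.
Iteration 6: 41 < 67 holds -> x = 41 + 7 = 48.
Iteration 7: 48 < 67 holds -> x = 48 + 7 = 55.
Iteration 8: 55 < 67 holds -> x = 55 + 7 = 62.
Iteration 9: 62 < 67 holds -> x = 62 + 7 = 69.
Iteration 10: 69 < 67 fails; recursion stops.
SUM(x) = 6 + 13 + 20 + 27 + 34 + 41 + 48 + 55 + 62 + 69 = 375.

375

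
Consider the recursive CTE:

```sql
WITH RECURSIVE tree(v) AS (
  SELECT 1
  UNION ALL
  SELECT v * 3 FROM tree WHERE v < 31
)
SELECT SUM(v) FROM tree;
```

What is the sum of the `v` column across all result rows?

121

Base: v=1.
Iteration 1: 1 < 31 holds -> v = 1 * 3 = 3.
Iteration 2: 3 < 31 holds -> v = 3 * 3 = 9.
Iteration 3: 9 < 31 holds -> v = 9 * 3 = 27.
Iteration 4: 27 < 31 holds -> v = 27 * 3 = 81.
Iteration 5: 81 < 31 fails; recursion stops.
SUM(v) = 1 + 3 + 9 + 27 + 81 = 121.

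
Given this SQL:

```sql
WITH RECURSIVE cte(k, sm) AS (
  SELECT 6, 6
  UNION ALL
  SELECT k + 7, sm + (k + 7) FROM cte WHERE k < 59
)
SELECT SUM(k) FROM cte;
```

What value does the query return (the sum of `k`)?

306

Base: k=6, sm=6.
Iteration 1: 6 < 59 holds -> k = 6 + 7 = 13, sm = 6 + 13 = 19.
Iteration 2: 13 < 59 holds -> k = 13 + 7 = 20, sm = 19 + 20 = 39.
Iteration 3: 20 < 59 holds -> k = 20 + 7 = 27, sm = 39 + 27 = 66.
Iteration 4: 27 < 59 holds -> k = 27 + 7 = 34, sm = 66 + 34 = 100.
Iteration 5: 34 < 59 holds -> k = 34 + 7 = 41, sm = 100 + 41 = 141.
Iteration 6: 41 < 59 holds -> k = 41 + 7 = 48, sm = 141 + 48 = 189.
Iteration 7: 48 < 59 holds -> k = 48 + 7 = 55, sm = 189 + 55 = 244.
Iteration 8: 55 < 59 holds -> k = 55 + 7 = 62, sm = 244 + 62 = 306.
Iteration 9: 62 < 59 fails; recursion stops.
SUM(k) = 6 + 13 + 20 + 27 + 34 + 41 + 48 + 55 + 62 = 306.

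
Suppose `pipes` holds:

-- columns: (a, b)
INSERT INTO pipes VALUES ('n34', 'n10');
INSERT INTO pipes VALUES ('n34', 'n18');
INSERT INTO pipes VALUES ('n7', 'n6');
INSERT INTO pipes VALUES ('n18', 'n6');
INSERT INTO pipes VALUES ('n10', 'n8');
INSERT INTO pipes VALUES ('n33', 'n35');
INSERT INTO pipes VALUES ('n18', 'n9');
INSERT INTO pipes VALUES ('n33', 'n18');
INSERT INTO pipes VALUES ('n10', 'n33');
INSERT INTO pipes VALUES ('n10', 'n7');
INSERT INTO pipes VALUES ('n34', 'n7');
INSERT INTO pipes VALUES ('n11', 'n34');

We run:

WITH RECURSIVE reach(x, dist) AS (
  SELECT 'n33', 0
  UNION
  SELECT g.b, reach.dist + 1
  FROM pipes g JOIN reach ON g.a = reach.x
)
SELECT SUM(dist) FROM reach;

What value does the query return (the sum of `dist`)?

Base: (n33, dist=0).
Iteration 1: edges from {n33} -> (n18, dist=1), (n35, dist=1).
Iteration 2: edges from {n18,n35} -> (n6, dist=2), (n9, dist=2).
Iteration 3: no outgoing edges from {n6,n9}; recursion stops.
SUM(dist) = 0 + 1 + 1 + 2 + 2 = 6.

6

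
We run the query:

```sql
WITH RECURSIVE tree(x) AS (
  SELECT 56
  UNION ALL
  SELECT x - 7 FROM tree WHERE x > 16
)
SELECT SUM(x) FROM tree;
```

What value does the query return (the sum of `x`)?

245

Base: x=56.
Iteration 1: 56 > 16 holds -> x = 56 - 7 = 49.
Iteration 2: 49 > 16 holds -> x = 49 - 7 = 42.
Iteration 3: 42 > 16 holds -> x = 42 - 7 = 35.
Iteration 4: 35 > 16 holds -> x = 35 - 7 = 28.
Iteration 5: 28 > 16 holds -> x = 28 - 7 = 21.
Iteration 6: 21 > 16 holds -> x = 21 - 7 = 14.
Iteration 7: 14 > 16 fails; recursion stops.
SUM(x) = 56 + 49 + 42 + 35 + 28 + 21 + 14 = 245.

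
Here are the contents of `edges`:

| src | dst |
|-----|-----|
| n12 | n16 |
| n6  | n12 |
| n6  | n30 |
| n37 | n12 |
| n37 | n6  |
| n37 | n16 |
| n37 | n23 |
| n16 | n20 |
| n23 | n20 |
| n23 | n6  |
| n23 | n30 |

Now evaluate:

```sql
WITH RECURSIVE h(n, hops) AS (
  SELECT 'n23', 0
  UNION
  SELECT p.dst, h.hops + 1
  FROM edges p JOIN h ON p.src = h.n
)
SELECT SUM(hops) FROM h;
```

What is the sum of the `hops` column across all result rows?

14

Base: (n23, hops=0).
Iteration 1: edges from {n23} -> (n20, hops=1), (n30, hops=1), (n6, hops=1).
Iteration 2: edges from {n20,n30,n6} -> (n12, hops=2), (n30, hops=2).
Iteration 3: edges from {n12,n30} -> (n16, hops=3).
Iteration 4: edges from {n16} -> (n20, hops=4).
Iteration 5: no outgoing edges from {n20}; recursion stops.
SUM(hops) = 0 + 1 + 1 + 1 + 2 + 2 + 3 + 4 = 14.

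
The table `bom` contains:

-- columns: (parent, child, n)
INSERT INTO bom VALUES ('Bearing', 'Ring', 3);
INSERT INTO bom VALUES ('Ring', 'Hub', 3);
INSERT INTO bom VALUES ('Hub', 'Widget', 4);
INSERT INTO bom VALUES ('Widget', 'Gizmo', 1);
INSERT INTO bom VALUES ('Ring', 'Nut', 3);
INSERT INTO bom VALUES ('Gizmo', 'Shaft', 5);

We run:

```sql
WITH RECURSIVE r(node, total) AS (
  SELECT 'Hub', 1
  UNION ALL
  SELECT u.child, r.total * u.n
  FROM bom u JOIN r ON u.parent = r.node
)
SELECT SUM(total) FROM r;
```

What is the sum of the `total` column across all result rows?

29

Base: (Hub, total=1).
Iteration 1: components of {Hub} -> Widget = 1*4 = 4.
Iteration 2: components of {Widget} -> Gizmo = 4*1 = 4.
Iteration 3: components of {Gizmo} -> Shaft = 4*5 = 20.
Iteration 4: no further components; recursion stops.
SUM(total) = 1 + 4 + 4 + 20 = 29.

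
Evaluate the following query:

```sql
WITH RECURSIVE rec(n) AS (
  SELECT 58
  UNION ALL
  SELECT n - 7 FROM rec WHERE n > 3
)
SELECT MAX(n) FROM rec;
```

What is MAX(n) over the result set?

58

Base: n=58.
Iteration 1: 58 > 3 holds -> n = 58 - 7 = 51.
Iteration 2: 51 > 3 holds -> n = 51 - 7 = 44.
Iteration 3: 44 > 3 holds -> n = 44 - 7 = 37.
Iteration 4: 37 > 3 holds -> n = 37 - 7 = 30.
Iteration 5: 30 > 3 holds -> n = 30 - 7 = 23.
Iteration 6: 23 > 3 holds -> n = 23 - 7 = 16.
Iteration 7: 16 > 3 holds -> n = 16 - 7 = 9.
Iteration 8: 9 > 3 holds -> n = 9 - 7 = 2.
Iteration 9: 2 > 3 fails; recursion stops.
n values: 58, 51, 44, 37, 30, 23, 16, 9, 2; the maximum is 58.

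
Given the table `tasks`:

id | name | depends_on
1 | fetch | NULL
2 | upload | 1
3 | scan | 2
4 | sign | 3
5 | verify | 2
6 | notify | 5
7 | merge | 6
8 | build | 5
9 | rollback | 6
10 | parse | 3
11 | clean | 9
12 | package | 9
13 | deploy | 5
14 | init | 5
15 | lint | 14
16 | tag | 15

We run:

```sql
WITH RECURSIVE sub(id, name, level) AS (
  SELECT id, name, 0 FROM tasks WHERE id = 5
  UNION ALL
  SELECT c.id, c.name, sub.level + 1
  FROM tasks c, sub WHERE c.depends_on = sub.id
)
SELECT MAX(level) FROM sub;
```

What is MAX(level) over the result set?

Base: id=5 (verify) at level 0.
Iteration 1: rows with depends_on in {5} -> notify (id 6, level 1), build (id 8, level 1), deploy (id 13, level 1), init (id 14, level 1).
Iteration 2: rows with depends_on in {6,8,13,14} -> merge (id 7, level 2), rollback (id 9, level 2), lint (id 15, level 2).
Iteration 3: rows with depends_on in {7,9,15} -> clean (id 11, level 3), package (id 12, level 3), tag (id 16, level 3).
Iteration 4: no rows with depends_on in {11,12,16}; recursion stops.
level values: 0, 1, 1, 1, 1, 2, 2, 2, 3, 3, 3; the maximum is 3.

3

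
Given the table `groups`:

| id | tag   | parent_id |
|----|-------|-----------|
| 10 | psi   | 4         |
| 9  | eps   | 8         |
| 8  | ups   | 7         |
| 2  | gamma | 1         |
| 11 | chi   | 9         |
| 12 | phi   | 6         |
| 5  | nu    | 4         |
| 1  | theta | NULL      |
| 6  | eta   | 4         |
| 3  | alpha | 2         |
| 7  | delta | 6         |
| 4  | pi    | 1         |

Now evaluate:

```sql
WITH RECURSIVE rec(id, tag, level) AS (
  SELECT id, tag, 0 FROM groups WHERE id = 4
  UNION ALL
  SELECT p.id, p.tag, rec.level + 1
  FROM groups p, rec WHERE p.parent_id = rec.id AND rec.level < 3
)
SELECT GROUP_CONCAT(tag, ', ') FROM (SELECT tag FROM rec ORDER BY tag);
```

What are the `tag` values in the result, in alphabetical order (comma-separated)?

Base: id=4 (pi) at level 0.
Iteration 1: rows with parent_id in {4} -> nu (id 5, level 1), eta (id 6, level 1), psi (id 10, level 1).
Iteration 2: rows with parent_id in {5,6,10} -> delta (id 7, level 2), phi (id 12, level 2).
Iteration 3: rows with parent_id in {7,12} -> ups (id 8, level 3).
Iteration 4: level < 3 fails for all current rows; recursion stops.

delta, eta, nu, phi, pi, psi, ups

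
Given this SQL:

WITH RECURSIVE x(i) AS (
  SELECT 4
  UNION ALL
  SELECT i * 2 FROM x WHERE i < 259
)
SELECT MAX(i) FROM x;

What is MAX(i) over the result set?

Base: i=4.
Iteration 1: 4 < 259 holds -> i = 4 * 2 = 8.
Iteration 2: 8 < 259 holds -> i = 8 * 2 = 16.
Iteration 3: 16 < 259 holds -> i = 16 * 2 = 32.
Iteration 4: 32 < 259 holds -> i = 32 * 2 = 64.
Iteration 5: 64 < 259 holds -> i = 64 * 2 = 128.
Iteration 6: 128 < 259 holds -> i = 128 * 2 = 256.
Iteration 7: 256 < 259 holds -> i = 256 * 2 = 512.
Iteration 8: 512 < 259 fails; recursion stops.
i values: 4, 8, 16, 32, 64, 128, 256, 512; the maximum is 512.

512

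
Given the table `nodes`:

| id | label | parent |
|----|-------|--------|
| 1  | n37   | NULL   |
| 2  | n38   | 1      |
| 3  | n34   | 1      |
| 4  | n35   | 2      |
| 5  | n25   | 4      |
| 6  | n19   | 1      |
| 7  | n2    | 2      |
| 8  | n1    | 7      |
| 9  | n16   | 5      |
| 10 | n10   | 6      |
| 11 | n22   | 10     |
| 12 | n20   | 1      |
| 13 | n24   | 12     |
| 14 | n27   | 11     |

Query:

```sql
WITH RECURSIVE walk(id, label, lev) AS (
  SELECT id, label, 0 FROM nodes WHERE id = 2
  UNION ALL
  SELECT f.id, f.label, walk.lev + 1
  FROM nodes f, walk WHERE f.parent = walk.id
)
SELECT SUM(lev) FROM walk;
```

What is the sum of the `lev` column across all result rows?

9

Base: id=2 (n38) at lev 0.
Iteration 1: rows with parent in {2} -> n35 (id 4, lev 1), n2 (id 7, lev 1).
Iteration 2: rows with parent in {4,7} -> n25 (id 5, lev 2), n1 (id 8, lev 2).
Iteration 3: rows with parent in {5,8} -> n16 (id 9, lev 3).
Iteration 4: no rows with parent in {9}; recursion stops.
SUM(lev) = 0 + 1 + 1 + 2 + 2 + 3 = 9.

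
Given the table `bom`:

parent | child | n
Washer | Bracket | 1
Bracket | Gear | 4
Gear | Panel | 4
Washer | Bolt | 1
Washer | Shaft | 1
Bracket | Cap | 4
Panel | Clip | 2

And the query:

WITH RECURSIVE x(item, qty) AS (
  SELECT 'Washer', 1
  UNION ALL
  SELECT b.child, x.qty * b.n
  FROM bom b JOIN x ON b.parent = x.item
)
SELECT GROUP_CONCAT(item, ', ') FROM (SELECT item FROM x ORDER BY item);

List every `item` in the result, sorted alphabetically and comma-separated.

Bolt, Bracket, Cap, Clip, Gear, Panel, Shaft, Washer

Base: (Washer, qty=1).
Iteration 1: components of {Washer} -> Bolt = 1*1 = 1, Bracket = 1*1 = 1, Shaft = 1*1 = 1.
Iteration 2: components of {Bolt,Bracket,Shaft} -> Cap = 1*4 = 4, Gear = 1*4 = 4.
Iteration 3: components of {Cap,Gear} -> Panel = 4*4 = 16.
Iteration 4: components of {Panel} -> Clip = 16*2 = 32.
Iteration 5: no further components; recursion stops.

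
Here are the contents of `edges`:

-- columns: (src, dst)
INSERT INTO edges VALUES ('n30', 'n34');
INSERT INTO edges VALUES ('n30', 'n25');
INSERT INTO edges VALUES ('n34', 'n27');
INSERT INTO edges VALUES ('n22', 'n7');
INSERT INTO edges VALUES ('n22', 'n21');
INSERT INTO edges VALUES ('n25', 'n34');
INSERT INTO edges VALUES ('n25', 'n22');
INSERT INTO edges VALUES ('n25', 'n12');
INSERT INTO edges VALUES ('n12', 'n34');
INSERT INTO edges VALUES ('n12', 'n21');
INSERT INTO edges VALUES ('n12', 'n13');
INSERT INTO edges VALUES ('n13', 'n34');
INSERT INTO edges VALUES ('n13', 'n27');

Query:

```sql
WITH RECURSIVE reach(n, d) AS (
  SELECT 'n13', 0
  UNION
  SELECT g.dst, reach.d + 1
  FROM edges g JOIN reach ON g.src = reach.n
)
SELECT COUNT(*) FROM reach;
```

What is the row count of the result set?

4

Base: (n13, d=0).
Iteration 1: edges from {n13} -> (n27, d=1), (n34, d=1).
Iteration 2: edges from {n27,n34} -> (n27, d=2).
Iteration 3: no outgoing edges from {n27}; recursion stops.
Total rows emitted: 4.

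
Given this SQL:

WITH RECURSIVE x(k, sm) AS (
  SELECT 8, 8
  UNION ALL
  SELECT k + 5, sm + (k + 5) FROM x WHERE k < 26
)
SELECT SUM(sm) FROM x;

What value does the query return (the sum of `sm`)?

Base: k=8, sm=8.
Iteration 1: 8 < 26 holds -> k = 8 + 5 = 13, sm = 8 + 13 = 21.
Iteration 2: 13 < 26 holds -> k = 13 + 5 = 18, sm = 21 + 18 = 39.
Iteration 3: 18 < 26 holds -> k = 18 + 5 = 23, sm = 39 + 23 = 62.
Iteration 4: 23 < 26 holds -> k = 23 + 5 = 28, sm = 62 + 28 = 90.
Iteration 5: 28 < 26 fails; recursion stops.
SUM(sm) = 8 + 21 + 39 + 62 + 90 = 220.

220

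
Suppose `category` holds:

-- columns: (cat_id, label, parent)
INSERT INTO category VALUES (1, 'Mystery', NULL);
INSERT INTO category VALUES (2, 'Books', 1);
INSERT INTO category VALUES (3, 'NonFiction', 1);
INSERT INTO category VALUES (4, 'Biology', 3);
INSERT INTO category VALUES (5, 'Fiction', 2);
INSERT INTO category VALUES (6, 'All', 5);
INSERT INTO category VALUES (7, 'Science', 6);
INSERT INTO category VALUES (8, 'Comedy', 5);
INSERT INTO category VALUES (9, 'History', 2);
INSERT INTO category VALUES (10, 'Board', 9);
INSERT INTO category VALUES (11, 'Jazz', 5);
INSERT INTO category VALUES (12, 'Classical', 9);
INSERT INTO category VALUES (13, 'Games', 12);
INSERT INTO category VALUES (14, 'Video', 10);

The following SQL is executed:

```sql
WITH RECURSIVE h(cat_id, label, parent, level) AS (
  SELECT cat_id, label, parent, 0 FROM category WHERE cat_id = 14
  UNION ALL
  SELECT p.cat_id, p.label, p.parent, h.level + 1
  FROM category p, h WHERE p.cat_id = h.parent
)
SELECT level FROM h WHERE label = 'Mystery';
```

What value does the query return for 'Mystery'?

Base: cat_id=14 (Video), parent=10, level 0.
Iteration 1: join on cat_id=10 -> Board (id 10, parent=9, level 1).
Iteration 2: join on cat_id=9 -> History (id 9, parent=2, level 2).
Iteration 3: join on cat_id=2 -> Books (id 2, parent=1, level 3).
Iteration 4: join on cat_id=1 -> Mystery (id 1, parent=NULL, level 4).
Iteration 5: parent is NULL; no match; recursion stops.

4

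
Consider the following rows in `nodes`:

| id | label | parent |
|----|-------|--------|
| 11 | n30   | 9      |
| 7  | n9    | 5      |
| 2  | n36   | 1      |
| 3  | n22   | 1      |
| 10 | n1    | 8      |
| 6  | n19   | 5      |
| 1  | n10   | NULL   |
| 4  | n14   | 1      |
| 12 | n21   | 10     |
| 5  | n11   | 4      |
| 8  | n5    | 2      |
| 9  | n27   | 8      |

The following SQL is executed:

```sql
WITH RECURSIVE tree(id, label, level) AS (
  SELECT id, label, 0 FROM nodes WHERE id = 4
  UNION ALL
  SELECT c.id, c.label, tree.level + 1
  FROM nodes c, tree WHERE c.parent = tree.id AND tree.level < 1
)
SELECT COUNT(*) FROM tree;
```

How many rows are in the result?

2

Base: id=4 (n14) at level 0.
Iteration 1: rows with parent in {4} -> n11 (id 5, level 1).
Iteration 2: level < 1 fails for all current rows; recursion stops.
Total rows emitted: 2.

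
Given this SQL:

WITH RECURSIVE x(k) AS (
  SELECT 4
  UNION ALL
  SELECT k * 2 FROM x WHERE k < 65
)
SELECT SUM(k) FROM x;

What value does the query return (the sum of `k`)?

252

Base: k=4.
Iteration 1: 4 < 65 holds -> k = 4 * 2 = 8.
Iteration 2: 8 < 65 holds -> k = 8 * 2 = 16.
Iteration 3: 16 < 65 holds -> k = 16 * 2 = 32.
Iteration 4: 32 < 65 holds -> k = 32 * 2 = 64.
Iteration 5: 64 < 65 holds -> k = 64 * 2 = 128.
Iteration 6: 128 < 65 fails; recursion stops.
SUM(k) = 4 + 8 + 16 + 32 + 64 + 128 = 252.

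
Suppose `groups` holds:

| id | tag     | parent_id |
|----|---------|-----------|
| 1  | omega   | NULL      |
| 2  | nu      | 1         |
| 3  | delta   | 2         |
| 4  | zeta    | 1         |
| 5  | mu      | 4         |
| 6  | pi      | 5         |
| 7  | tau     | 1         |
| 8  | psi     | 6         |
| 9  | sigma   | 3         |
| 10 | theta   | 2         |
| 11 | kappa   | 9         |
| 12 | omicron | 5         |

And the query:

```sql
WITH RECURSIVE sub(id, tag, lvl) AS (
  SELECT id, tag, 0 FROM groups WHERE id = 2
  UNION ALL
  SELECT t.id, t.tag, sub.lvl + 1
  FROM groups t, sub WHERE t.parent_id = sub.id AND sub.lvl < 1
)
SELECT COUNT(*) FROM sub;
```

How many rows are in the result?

3

Base: id=2 (nu) at lvl 0.
Iteration 1: rows with parent_id in {2} -> delta (id 3, lvl 1), theta (id 10, lvl 1).
Iteration 2: lvl < 1 fails for all current rows; recursion stops.
Total rows emitted: 3.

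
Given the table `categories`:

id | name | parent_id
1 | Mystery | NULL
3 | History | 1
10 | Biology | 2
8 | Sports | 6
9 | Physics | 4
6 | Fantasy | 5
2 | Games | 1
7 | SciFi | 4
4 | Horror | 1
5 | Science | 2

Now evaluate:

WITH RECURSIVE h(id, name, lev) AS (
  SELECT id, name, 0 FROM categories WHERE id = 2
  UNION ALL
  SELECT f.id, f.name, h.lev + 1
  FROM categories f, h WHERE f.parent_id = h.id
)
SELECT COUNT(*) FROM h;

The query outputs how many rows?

Base: id=2 (Games) at lev 0.
Iteration 1: rows with parent_id in {2} -> Science (id 5, lev 1), Biology (id 10, lev 1).
Iteration 2: rows with parent_id in {5,10} -> Fantasy (id 6, lev 2).
Iteration 3: rows with parent_id in {6} -> Sports (id 8, lev 3).
Iteration 4: no rows with parent_id in {8}; recursion stops.
Total rows emitted: 5.

5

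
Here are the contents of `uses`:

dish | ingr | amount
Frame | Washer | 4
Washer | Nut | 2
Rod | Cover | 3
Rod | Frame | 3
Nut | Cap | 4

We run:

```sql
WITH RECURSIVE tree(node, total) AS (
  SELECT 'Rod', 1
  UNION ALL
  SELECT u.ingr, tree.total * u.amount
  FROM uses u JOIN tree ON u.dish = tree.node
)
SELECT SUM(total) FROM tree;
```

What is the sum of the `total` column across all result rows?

Base: (Rod, total=1).
Iteration 1: components of {Rod} -> Cover = 1*3 = 3, Frame = 1*3 = 3.
Iteration 2: components of {Cover,Frame} -> Washer = 3*4 = 12.
Iteration 3: components of {Washer} -> Nut = 12*2 = 24.
Iteration 4: components of {Nut} -> Cap = 24*4 = 96.
Iteration 5: no further components; recursion stops.
SUM(total) = 1 + 3 + 3 + 12 + 24 + 96 = 139.

139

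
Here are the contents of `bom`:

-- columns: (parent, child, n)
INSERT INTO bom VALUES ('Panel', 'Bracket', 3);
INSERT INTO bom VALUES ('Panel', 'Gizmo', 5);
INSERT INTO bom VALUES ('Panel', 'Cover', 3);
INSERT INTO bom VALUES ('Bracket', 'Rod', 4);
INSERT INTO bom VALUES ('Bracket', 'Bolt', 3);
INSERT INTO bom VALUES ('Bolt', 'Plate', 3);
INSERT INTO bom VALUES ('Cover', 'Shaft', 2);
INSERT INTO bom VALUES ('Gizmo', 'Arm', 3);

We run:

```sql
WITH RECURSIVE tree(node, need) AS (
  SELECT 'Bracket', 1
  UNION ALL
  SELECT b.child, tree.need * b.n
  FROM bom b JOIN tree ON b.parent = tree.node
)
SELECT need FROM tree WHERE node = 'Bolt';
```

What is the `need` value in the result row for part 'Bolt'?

3

Base: (Bracket, need=1).
Iteration 1: components of {Bracket} -> Bolt = 1*3 = 3, Rod = 1*4 = 4.
Iteration 2: components of {Bolt,Rod} -> Plate = 3*3 = 9.
Iteration 3: no further components; recursion stops.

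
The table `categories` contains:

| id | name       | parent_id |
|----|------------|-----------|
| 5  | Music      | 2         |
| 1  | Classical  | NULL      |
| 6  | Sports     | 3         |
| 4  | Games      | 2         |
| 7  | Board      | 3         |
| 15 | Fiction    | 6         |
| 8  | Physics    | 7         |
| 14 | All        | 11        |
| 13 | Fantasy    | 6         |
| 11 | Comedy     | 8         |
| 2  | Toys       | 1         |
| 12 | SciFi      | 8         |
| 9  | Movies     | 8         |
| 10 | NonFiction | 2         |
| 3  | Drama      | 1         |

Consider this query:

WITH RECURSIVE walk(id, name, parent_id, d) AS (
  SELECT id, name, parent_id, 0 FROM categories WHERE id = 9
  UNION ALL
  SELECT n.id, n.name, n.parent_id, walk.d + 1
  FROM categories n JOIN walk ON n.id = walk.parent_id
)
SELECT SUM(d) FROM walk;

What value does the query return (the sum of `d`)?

10

Base: id=9 (Movies), parent_id=8, d 0.
Iteration 1: join on id=8 -> Physics (id 8, parent_id=7, d 1).
Iteration 2: join on id=7 -> Board (id 7, parent_id=3, d 2).
Iteration 3: join on id=3 -> Drama (id 3, parent_id=1, d 3).
Iteration 4: join on id=1 -> Classical (id 1, parent_id=NULL, d 4).
Iteration 5: parent_id is NULL; no match; recursion stops.
SUM(d) = 0 + 1 + 2 + 3 + 4 = 10.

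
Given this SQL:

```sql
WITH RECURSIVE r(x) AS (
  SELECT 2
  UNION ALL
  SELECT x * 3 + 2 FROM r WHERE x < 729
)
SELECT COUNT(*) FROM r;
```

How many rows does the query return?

7

Base: x=2.
Iteration 1: 2 < 729 holds -> x = 2 * 3 + 2 = 8.
Iteration 2: 8 < 729 holds -> x = 8 * 3 + 2 = 26.
Iteration 3: 26 < 729 holds -> x = 26 * 3 + 2 = 80.
Iteration 4: 80 < 729 holds -> x = 80 * 3 + 2 = 242.
Iteration 5: 242 < 729 holds -> x = 242 * 3 + 2 = 728.
Iteration 6: 728 < 729 holds -> x = 728 * 3 + 2 = 2186.
Iteration 7: 2186 < 729 fails; recursion stops.
Total rows emitted: 7.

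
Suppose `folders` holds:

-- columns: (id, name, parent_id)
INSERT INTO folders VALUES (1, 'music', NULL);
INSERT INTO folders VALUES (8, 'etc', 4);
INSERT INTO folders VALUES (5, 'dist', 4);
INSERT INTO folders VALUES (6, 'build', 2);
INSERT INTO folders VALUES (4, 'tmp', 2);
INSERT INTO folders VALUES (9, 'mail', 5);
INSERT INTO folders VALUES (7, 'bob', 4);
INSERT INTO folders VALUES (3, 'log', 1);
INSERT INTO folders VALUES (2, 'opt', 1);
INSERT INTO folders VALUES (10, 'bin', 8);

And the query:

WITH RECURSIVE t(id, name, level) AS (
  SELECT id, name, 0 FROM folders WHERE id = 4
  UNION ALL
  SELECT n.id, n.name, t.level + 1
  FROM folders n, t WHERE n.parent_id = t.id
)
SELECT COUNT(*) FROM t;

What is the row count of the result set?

6

Base: id=4 (tmp) at level 0.
Iteration 1: rows with parent_id in {4} -> dist (id 5, level 1), bob (id 7, level 1), etc (id 8, level 1).
Iteration 2: rows with parent_id in {5,7,8} -> mail (id 9, level 2), bin (id 10, level 2).
Iteration 3: no rows with parent_id in {9,10}; recursion stops.
Total rows emitted: 6.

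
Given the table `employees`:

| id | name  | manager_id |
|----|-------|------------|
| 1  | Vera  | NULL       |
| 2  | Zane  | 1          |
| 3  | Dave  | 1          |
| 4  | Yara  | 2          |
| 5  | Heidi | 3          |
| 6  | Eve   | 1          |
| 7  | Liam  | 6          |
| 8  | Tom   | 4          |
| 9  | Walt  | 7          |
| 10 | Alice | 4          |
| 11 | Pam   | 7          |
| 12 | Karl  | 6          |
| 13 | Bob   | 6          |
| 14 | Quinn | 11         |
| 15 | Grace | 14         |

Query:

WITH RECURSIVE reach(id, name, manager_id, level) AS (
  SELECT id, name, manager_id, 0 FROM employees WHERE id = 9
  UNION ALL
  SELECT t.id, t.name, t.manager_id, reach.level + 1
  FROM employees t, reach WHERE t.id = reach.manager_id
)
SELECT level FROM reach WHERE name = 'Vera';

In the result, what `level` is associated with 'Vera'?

Base: id=9 (Walt), manager_id=7, level 0.
Iteration 1: join on id=7 -> Liam (id 7, manager_id=6, level 1).
Iteration 2: join on id=6 -> Eve (id 6, manager_id=1, level 2).
Iteration 3: join on id=1 -> Vera (id 1, manager_id=NULL, level 3).
Iteration 4: manager_id is NULL; no match; recursion stops.

3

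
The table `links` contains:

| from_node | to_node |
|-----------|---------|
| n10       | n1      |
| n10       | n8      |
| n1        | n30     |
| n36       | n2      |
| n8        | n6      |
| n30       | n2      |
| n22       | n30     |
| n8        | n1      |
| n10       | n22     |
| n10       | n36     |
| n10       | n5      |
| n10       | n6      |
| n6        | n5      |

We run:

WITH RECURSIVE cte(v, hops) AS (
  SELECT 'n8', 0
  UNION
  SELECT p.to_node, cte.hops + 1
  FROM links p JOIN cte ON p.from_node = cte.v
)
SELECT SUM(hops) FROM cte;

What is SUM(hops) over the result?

9

Base: (n8, hops=0).
Iteration 1: edges from {n8} -> (n1, hops=1), (n6, hops=1).
Iteration 2: edges from {n1,n6} -> (n30, hops=2), (n5, hops=2).
Iteration 3: edges from {n30,n5} -> (n2, hops=3).
Iteration 4: no outgoing edges from {n2}; recursion stops.
SUM(hops) = 0 + 1 + 1 + 2 + 2 + 3 = 9.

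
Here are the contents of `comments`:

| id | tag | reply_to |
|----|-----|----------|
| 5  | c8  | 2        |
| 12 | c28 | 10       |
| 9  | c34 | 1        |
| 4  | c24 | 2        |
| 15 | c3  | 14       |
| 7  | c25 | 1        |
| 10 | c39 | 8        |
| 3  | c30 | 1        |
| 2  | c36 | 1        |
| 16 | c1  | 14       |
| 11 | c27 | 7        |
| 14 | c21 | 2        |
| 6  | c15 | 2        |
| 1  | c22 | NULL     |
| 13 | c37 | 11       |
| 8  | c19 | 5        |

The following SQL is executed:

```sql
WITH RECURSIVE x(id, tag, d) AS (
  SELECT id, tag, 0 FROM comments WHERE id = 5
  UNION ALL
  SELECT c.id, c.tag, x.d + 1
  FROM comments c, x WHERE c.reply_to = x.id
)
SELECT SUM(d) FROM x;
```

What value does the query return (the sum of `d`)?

Base: id=5 (c8) at d 0.
Iteration 1: rows with reply_to in {5} -> c19 (id 8, d 1).
Iteration 2: rows with reply_to in {8} -> c39 (id 10, d 2).
Iteration 3: rows with reply_to in {10} -> c28 (id 12, d 3).
Iteration 4: no rows with reply_to in {12}; recursion stops.
SUM(d) = 0 + 1 + 2 + 3 = 6.

6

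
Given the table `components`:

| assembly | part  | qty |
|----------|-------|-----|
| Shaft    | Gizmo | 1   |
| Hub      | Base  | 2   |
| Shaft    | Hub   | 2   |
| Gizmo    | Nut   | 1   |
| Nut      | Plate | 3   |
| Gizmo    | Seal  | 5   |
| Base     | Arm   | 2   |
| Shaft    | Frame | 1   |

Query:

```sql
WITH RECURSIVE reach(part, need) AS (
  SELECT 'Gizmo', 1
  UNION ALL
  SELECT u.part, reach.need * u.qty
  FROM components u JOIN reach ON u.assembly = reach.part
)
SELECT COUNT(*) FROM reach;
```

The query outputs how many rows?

Base: (Gizmo, need=1).
Iteration 1: components of {Gizmo} -> Nut = 1*1 = 1, Seal = 1*5 = 5.
Iteration 2: components of {Nut,Seal} -> Plate = 1*3 = 3.
Iteration 3: no further components; recursion stops.
Total rows emitted: 4.

4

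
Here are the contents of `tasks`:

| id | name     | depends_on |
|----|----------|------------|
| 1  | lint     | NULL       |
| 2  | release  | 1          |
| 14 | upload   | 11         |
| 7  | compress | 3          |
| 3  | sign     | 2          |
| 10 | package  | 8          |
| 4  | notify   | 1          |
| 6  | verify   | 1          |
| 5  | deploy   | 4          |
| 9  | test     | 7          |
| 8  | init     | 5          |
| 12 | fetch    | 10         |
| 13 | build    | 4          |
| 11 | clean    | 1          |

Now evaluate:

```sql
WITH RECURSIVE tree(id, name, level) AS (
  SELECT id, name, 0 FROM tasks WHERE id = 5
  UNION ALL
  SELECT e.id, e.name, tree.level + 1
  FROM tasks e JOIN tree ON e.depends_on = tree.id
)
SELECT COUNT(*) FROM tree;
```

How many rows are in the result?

4

Base: id=5 (deploy) at level 0.
Iteration 1: rows with depends_on in {5} -> init (id 8, level 1).
Iteration 2: rows with depends_on in {8} -> package (id 10, level 2).
Iteration 3: rows with depends_on in {10} -> fetch (id 12, level 3).
Iteration 4: no rows with depends_on in {12}; recursion stops.
Total rows emitted: 4.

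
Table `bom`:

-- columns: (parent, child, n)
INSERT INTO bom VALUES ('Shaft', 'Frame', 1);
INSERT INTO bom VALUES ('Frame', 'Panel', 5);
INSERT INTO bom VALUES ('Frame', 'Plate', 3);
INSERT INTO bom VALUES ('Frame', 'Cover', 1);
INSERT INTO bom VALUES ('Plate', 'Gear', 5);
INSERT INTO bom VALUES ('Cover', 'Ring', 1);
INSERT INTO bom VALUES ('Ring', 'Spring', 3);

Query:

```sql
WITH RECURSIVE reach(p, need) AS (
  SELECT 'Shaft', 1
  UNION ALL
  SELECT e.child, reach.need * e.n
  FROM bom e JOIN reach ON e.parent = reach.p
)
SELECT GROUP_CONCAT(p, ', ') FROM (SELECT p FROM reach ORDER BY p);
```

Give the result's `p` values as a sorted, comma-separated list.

Cover, Frame, Gear, Panel, Plate, Ring, Shaft, Spring

Base: (Shaft, need=1).
Iteration 1: components of {Shaft} -> Frame = 1*1 = 1.
Iteration 2: components of {Frame} -> Cover = 1*1 = 1, Panel = 1*5 = 5, Plate = 1*3 = 3.
Iteration 3: components of {Cover,Panel,Plate} -> Gear = 3*5 = 15, Ring = 1*1 = 1.
Iteration 4: components of {Gear,Ring} -> Spring = 1*3 = 3.
Iteration 5: no further components; recursion stops.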